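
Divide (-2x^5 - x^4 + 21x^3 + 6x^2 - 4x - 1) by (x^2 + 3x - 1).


(-2x^5 - x^4 + 21x^3 + 6x^2 - 4x - 1) / (x^2 + 3x - 1)
Step 1: -2x^3 * (x^2 + 3x - 1) = -2x^5 - 6x^4 + 2x^3; subtract.
Step 2: 5x^2 * (x^2 + 3x - 1) = 5x^4 + 15x^3 - 5x^2; subtract.
Step 3: 4x * (x^2 + 3x - 1) = 4x^3 + 12x^2 - 4x; subtract.
Step 4: -1 * (x^2 + 3x - 1) = -x^2 - 3x + 1; subtract.
Quotient: -2x^3 + 5x^2 + 4x - 1, Remainder: 3x - 2


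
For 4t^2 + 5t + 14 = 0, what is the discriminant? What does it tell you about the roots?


D = b^2 - 4ac = (5)^2 - 4(4)(14) = 25 - 224 = -199
Since D < 0: two complex conjugate roots (no real roots)


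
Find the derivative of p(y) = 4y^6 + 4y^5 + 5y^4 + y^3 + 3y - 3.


Apply the power rule term by term:
  d/dy(4y^6) = 24y^5
  d/dy(4y^5) = 20y^4
  d/dy(5y^4) = 20y^3
  d/dy(y^3) = 3y^2
  d/dy(3y) = 3
  d/dy(-3) = 0
p'(y) = 24y^5 + 20y^4 + 20y^3 + 3y^2 + 3


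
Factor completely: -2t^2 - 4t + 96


Roots satisfy r1 + r2 = -b/a = -2 and r1*r2 = c/a = -48.
So r1 = -8, r2 = 6.
-2t^2 - 4t + 96 = -2(t - r1)(t - r2) = -2(t + 8)(t - 6)


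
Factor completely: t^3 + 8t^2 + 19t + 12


Try integer roots (divisors of 12). t=-3: p(-3)=0.
Divide out (t + 3): quotient is t^2 + 5t + 4.
Factor the quadratic: (t + 1)(t + 4)
Result: (t + 3)(t + 1)(t + 4)


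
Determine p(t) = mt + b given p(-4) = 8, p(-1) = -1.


p(t) = mt + b. Using p(-4)=8, p(-1)=-1:
m = (8 + 1)/(-4 + 1) = 9/-3 = -3
b = 8 - m*(-4) = 8 - 12 = -4
p(t) = -3t - 4


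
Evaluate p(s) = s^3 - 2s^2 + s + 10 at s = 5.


Using direct substitution:
  1 * (5)^3 = 125
  -2 * (5)^2 = -50
  1 * (5)^1 = 5
  constant: 10
Sum = 125 - 50 + 5 + 10 = 90


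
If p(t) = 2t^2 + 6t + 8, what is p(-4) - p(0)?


p(-4) = 16
p(0) = 8
p(-4) - p(0) = 16 - 8 = 8


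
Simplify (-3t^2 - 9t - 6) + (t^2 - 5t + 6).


Align terms by degree and add:
  -3t^2 - 9t - 6
+ t^2 - 5t + 6
= -2t^2 - 14t


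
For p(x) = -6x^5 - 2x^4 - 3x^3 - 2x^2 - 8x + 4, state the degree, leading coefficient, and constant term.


Highest power of x is 5, with coefficient -6. Constant term is 4.
Degree = 5, leading coefficient = -6, constant term = 4


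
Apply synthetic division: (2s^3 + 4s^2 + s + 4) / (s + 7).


Synthetic division with c = -7. Coefficients: 2, 4, 1, 4
Bring down 2.
  2 * -7 = -14; -14 + 4 = -10
  -10 * -7 = 70; 70 + 1 = 71
  71 * -7 = -497; -497 + 4 = -493
Quotient: 2s^2 - 10s + 71, Remainder: -493


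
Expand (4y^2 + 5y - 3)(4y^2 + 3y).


Distribute each term of the first polynomial:
  (4y^2)(4y^2 + 3y) = 16y^4 + 12y^3
  (5y)(4y^2 + 3y) = 20y^3 + 15y^2
  (-3)(4y^2 + 3y) = -12y^2 - 9y
Sum: 16y^4 + 32y^3 + 3y^2 - 9y


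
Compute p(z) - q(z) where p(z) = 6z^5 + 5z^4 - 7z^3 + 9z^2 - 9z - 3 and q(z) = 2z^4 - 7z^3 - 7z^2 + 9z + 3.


Distribute the minus sign:
  (6z^5 + 5z^4 - 7z^3 + 9z^2 - 9z - 3)
- (2z^4 - 7z^3 - 7z^2 + 9z + 3)
Negate second polynomial: -2z^4 + 7z^3 + 7z^2 - 9z - 3
Add: 6z^5 + 3z^4 + 16z^2 - 18z - 6


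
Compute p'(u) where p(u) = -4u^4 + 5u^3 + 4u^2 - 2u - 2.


Apply the power rule term by term:
  d/du(-4u^4) = -16u^3
  d/du(5u^3) = 15u^2
  d/du(4u^2) = 8u
  d/du(-2u) = -2
  d/du(-2) = 0
p'(u) = -16u^3 + 15u^2 + 8u - 2


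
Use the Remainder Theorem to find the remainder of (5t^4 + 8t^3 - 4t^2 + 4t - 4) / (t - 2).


By the Remainder Theorem, the remainder equals p(2):
  5*(2)^4 = 80
  8*(2)^3 = 64
  -4*(2)^2 = -16
  4*(2)^1 = 8
  constant: -4
Sum: 80 + 64 - 16 + 8 - 4 = 132


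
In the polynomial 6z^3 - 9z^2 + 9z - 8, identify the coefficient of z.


Read off the coefficient of z: 9


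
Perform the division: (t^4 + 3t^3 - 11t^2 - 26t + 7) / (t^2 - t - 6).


(t^4 + 3t^3 - 11t^2 - 26t + 7) / (t^2 - t - 6)
Step 1: t^2 * (t^2 - t - 6) = t^4 - t^3 - 6t^2; subtract.
Step 2: 4t * (t^2 - t - 6) = 4t^3 - 4t^2 - 24t; subtract.
Step 3: -1 * (t^2 - t - 6) = -t^2 + t + 6; subtract.
Quotient: t^2 + 4t - 1, Remainder: -3t + 1


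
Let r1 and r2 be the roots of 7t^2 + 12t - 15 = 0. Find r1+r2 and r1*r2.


For at^2+bt+c=0: sum = -b/a, product = c/a.
a=7, b=12, c=-15
Sum = -(12)/7 = -12/7
Product = (-15)/7 = -15/7


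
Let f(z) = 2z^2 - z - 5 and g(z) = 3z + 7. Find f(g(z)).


Substitute g(z) into f:
f(g(z)) = 2*(3z + 7)^2 + (-1)*(3z + 7) + (-5)
(3z + 7)^2 = 9z^2 + 42z + 49
Expand and combine: 18z^2 + 81z + 86


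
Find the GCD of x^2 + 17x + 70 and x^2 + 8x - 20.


Factor each:
  x^2 + 17x + 70 = (x + 10)(x + 7)
  x^2 + 8x - 20 = (x + 10)(x - 2)
Common monic factor: x + 10


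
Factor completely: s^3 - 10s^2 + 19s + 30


Try integer roots (divisors of 30). s=5: p(5)=0.
Divide out (s - 5): quotient is s^2 - 5s - 6.
Factor the quadratic: (s - 6)(s + 1)
Result: (s - 5)(s - 6)(s + 1)


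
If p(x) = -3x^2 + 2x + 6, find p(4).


Using direct substitution:
  -3 * (4)^2 = -48
  2 * (4)^1 = 8
  constant: 6
Sum = -48 + 8 + 6 = -34


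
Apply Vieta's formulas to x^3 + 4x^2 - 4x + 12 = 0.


Monic cubic x^3+bx^2+cx+d=0: sum=-b, pairwise sum=c, product=-d.
b=4, c=-4, d=12
r1+r2+r3 = -4
r1r2+r1r3+r2r3 = -4
r1r2r3 = -12


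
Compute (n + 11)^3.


Expand (n + 11)^3 by repeated multiplication:
  (n + 11)^2 = n^2 + 22n + 121
= n^3 + 33n^2 + 363n + 1331


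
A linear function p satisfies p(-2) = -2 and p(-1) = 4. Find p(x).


p(x) = mx + b. Using p(-2)=-2, p(-1)=4:
m = (-2 - 4)/(-2 + 1) = -6/-1 = 6
b = -2 - m*(-2) = -2 + 12 = 10
p(x) = 6x + 10


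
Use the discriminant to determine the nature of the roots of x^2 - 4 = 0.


D = b^2 - 4ac = (0)^2 - 4(1)(-4) = 0 + 16 = 16
Since D > 0: two distinct rational roots


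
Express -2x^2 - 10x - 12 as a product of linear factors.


Roots satisfy r1 + r2 = -b/a = -5 and r1*r2 = c/a = 6.
So r1 = -3, r2 = -2.
-2x^2 - 10x - 12 = -2(x - r1)(x - r2) = -2(x + 3)(x + 2)


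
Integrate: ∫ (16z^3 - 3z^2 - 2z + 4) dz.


Reverse power rule on each term:
  ∫ 16z^3 dz = 4z^4
  ∫ -3z^2 dz = -z^3
  ∫ -2z dz = -z^2
  ∫ 4 dz = 4z
F(z) = 4z^4 - z^3 - z^2 + 4z + C


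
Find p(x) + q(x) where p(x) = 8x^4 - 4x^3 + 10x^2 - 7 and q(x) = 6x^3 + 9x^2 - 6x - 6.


Align terms by degree and add:
  8x^4 - 4x^3 + 10x^2 - 7
+ 6x^3 + 9x^2 - 6x - 6
= 8x^4 + 2x^3 + 19x^2 - 6x - 13


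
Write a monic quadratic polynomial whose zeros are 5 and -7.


p(n) = (n - 5)(n + 7)
Expand: n^2 + 2n - 35


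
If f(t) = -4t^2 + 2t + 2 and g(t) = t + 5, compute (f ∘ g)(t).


Substitute g(t) into f:
f(g(t)) = -4*(t + 5)^2 + 2*(t + 5) + 2
(t + 5)^2 = t^2 + 10t + 25
Expand and combine: -4t^2 - 38t - 88


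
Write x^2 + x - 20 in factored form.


Roots satisfy r1 + r2 = -b/a = -1 and r1*r2 = c/a = -20.
So r1 = 4, r2 = -5.
x^2 + x - 20 = (x - r1)(x - r2) = (x - 4)(x + 5)


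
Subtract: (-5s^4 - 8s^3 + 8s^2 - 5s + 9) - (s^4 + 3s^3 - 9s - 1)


Distribute the minus sign:
  (-5s^4 - 8s^3 + 8s^2 - 5s + 9)
- (s^4 + 3s^3 - 9s - 1)
Negate second polynomial: -s^4 - 3s^3 + 9s + 1
Add: -6s^4 - 11s^3 + 8s^2 + 4s + 10


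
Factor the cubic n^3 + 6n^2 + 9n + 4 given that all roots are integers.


Try integer roots (divisors of 4). n=-4: p(-4)=0.
Divide out (n + 4): quotient is n^2 + 2n + 1.
Factor the quadratic: (n + 1)(n + 1)
Result: (n + 4)(n + 1)(n + 1)


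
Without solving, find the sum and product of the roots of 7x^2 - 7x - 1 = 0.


For ax^2+bx+c=0: sum = -b/a, product = c/a.
a=7, b=-7, c=-1
Sum = -(-7)/7 = 1
Product = (-1)/7 = -1/7


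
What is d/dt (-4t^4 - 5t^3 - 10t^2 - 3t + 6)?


Apply the power rule term by term:
  d/dt(-4t^4) = -16t^3
  d/dt(-5t^3) = -15t^2
  d/dt(-10t^2) = -20t
  d/dt(-3t) = -3
  d/dt(6) = 0
p'(t) = -16t^3 - 15t^2 - 20t - 3


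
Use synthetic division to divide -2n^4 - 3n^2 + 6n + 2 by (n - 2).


Synthetic division with c = 2. Coefficients: -2, 0, -3, 6, 2
Bring down -2.
  -2 * 2 = -4; -4 + 0 = -4
  -4 * 2 = -8; -8 - 3 = -11
  -11 * 2 = -22; -22 + 6 = -16
  -16 * 2 = -32; -32 + 2 = -30
Quotient: -2n^3 - 4n^2 - 11n - 16, Remainder: -30


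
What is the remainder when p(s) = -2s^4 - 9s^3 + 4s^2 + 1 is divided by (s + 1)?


By the Remainder Theorem, the remainder equals p(-1):
  -2*(-1)^4 = -2
  -9*(-1)^3 = 9
  4*(-1)^2 = 4
  0*(-1)^1 = 0
  constant: 1
Sum: -2 + 9 + 4 + 0 + 1 = 12


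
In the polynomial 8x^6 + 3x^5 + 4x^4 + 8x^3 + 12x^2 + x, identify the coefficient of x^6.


Read off the coefficient of x^6: 8


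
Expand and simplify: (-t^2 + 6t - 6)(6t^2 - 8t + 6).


Distribute each term of the first polynomial:
  (-t^2)(6t^2 - 8t + 6) = -6t^4 + 8t^3 - 6t^2
  (6t)(6t^2 - 8t + 6) = 36t^3 - 48t^2 + 36t
  (-6)(6t^2 - 8t + 6) = -36t^2 + 48t - 36
Sum: -6t^4 + 44t^3 - 90t^2 + 84t - 36


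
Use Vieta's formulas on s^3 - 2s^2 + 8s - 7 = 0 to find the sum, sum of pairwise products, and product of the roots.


Monic cubic s^3+bs^2+cs+d=0: sum=-b, pairwise sum=c, product=-d.
b=-2, c=8, d=-7
r1+r2+r3 = 2
r1r2+r1r3+r2r3 = 8
r1r2r3 = 7


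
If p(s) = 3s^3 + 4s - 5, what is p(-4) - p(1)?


p(-4) = -213
p(1) = 2
p(-4) - p(1) = -213 - 2 = -215


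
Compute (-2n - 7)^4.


Expand (-2n - 7)^4 by repeated multiplication:
  (-2n - 7)^2 = 4n^2 + 28n + 49
  (-2n - 7)^3 = -8n^3 - 84n^2 - 294n - 343
= 16n^4 + 224n^3 + 1176n^2 + 2744n + 2401


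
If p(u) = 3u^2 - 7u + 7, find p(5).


Using direct substitution:
  3 * (5)^2 = 75
  -7 * (5)^1 = -35
  constant: 7
Sum = 75 - 35 + 7 = 47


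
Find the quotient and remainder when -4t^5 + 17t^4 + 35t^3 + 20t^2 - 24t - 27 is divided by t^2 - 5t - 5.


(-4t^5 + 17t^4 + 35t^3 + 20t^2 - 24t - 27) / (t^2 - 5t - 5)
Step 1: -4t^3 * (t^2 - 5t - 5) = -4t^5 + 20t^4 + 20t^3; subtract.
Step 2: -3t^2 * (t^2 - 5t - 5) = -3t^4 + 15t^3 + 15t^2; subtract.
Step 3: 0 * (t^2 - 5t - 5) = 0; subtract.
Step 4: 5 * (t^2 - 5t - 5) = 5t^2 - 25t - 25; subtract.
Quotient: -4t^3 - 3t^2 + 5, Remainder: t - 2


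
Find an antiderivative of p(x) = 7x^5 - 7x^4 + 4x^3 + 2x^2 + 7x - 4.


Reverse power rule on each term:
  ∫ 7x^5 dx = (7/6)x^6
  ∫ -7x^4 dx = -(7/5)x^5
  ∫ 4x^3 dx = x^4
  ∫ 2x^2 dx = (2/3)x^3
  ∫ 7x dx = (7/2)x^2
  ∫ -4 dx = -4x
F(x) = (7/6)x^6 - (7/5)x^5 + x^4 + (2/3)x^3 + (7/2)x^2 - 4x + C


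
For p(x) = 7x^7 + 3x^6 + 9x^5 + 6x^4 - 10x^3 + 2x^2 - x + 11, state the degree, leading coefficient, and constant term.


Highest power of x is 7, with coefficient 7. Constant term is 11.
Degree = 7, leading coefficient = 7, constant term = 11


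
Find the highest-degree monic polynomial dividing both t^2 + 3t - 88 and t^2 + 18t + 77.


Factor each:
  t^2 + 3t - 88 = (t + 11)(t - 8)
  t^2 + 18t + 77 = (t + 11)(t + 7)
Common monic factor: t + 11


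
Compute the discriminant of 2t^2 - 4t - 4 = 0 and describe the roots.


D = b^2 - 4ac = (-4)^2 - 4(2)(-4) = 16 + 32 = 48
Since D > 0: two distinct irrational roots


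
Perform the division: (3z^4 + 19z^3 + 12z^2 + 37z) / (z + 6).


(3z^4 + 19z^3 + 12z^2 + 37z) / (z + 6)
Step 1: 3z^3 * (z + 6) = 3z^4 + 18z^3; subtract.
Step 2: z^2 * (z + 6) = z^3 + 6z^2; subtract.
Step 3: 6z * (z + 6) = 6z^2 + 36z; subtract.
Step 4: 1 * (z + 6) = z + 6; subtract.
Quotient: 3z^3 + z^2 + 6z + 1, Remainder: -6


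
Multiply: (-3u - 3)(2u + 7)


Distribute each term of the first polynomial:
  (-3u)(2u + 7) = -6u^2 - 21u
  (-3)(2u + 7) = -6u - 21
Sum: -6u^2 - 27u - 21


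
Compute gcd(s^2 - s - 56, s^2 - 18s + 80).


Factor each:
  s^2 - s - 56 = (s - 8)(s + 7)
  s^2 - 18s + 80 = (s - 8)(s - 10)
Common monic factor: s - 8


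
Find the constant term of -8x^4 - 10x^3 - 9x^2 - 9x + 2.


Read off the constant term: 2


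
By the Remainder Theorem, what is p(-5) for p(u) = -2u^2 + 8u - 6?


By the Remainder Theorem, the remainder equals p(-5):
  -2*(-5)^2 = -50
  8*(-5)^1 = -40
  constant: -6
Sum: -50 - 40 - 6 = -96


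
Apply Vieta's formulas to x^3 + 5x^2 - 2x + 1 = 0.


Monic cubic x^3+bx^2+cx+d=0: sum=-b, pairwise sum=c, product=-d.
b=5, c=-2, d=1
r1+r2+r3 = -5
r1r2+r1r3+r2r3 = -2
r1r2r3 = -1


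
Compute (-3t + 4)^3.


Expand (-3t + 4)^3 by repeated multiplication:
  (-3t + 4)^2 = 9t^2 - 24t + 16
= -27t^3 + 108t^2 - 144t + 64


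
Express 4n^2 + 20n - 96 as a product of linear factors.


Roots satisfy r1 + r2 = -b/a = -5 and r1*r2 = c/a = -24.
So r1 = 3, r2 = -8.
4n^2 + 20n - 96 = 4(n - r1)(n - r2) = 4(n - 3)(n + 8)


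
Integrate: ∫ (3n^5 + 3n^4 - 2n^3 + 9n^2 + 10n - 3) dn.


Reverse power rule on each term:
  ∫ 3n^5 dn = (1/2)n^6
  ∫ 3n^4 dn = (3/5)n^5
  ∫ -2n^3 dn = -(1/2)n^4
  ∫ 9n^2 dn = 3n^3
  ∫ 10n dn = 5n^2
  ∫ -3 dn = -3n
F(n) = (1/2)n^6 + (3/5)n^5 - (1/2)n^4 + 3n^3 + 5n^2 - 3n + C


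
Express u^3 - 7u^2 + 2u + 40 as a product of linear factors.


Try integer roots (divisors of 40). u=-2: p(-2)=0.
Divide out (u + 2): quotient is u^2 - 9u + 20.
Factor the quadratic: (u - 5)(u - 4)
Result: (u + 2)(u - 5)(u - 4)


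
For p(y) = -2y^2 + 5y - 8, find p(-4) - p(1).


p(-4) = -60
p(1) = -5
p(-4) - p(1) = -60 + 5 = -55


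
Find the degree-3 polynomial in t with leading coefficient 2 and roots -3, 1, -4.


p(t) = 2(t + 3)(t - 1)(t + 4)
Expand: 2t^3 + 12t^2 + 10t - 24


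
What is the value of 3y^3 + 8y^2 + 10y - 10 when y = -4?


Using direct substitution:
  3 * (-4)^3 = -192
  8 * (-4)^2 = 128
  10 * (-4)^1 = -40
  constant: -10
Sum = -192 + 128 - 40 - 10 = -114


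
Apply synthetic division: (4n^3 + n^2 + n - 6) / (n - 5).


Synthetic division with c = 5. Coefficients: 4, 1, 1, -6
Bring down 4.
  4 * 5 = 20; 20 + 1 = 21
  21 * 5 = 105; 105 + 1 = 106
  106 * 5 = 530; 530 - 6 = 524
Quotient: 4n^2 + 21n + 106, Remainder: 524


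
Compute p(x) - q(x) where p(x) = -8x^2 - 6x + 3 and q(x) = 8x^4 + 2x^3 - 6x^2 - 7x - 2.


Distribute the minus sign:
  (-8x^2 - 6x + 3)
- (8x^4 + 2x^3 - 6x^2 - 7x - 2)
Negate second polynomial: -8x^4 - 2x^3 + 6x^2 + 7x + 2
Add: -8x^4 - 2x^3 - 2x^2 + x + 5


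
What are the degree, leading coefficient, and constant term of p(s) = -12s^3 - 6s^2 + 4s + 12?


Highest power of s is 3, with coefficient -12. Constant term is 12.
Degree = 3, leading coefficient = -12, constant term = 12


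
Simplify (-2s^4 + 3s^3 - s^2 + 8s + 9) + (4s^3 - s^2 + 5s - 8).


Align terms by degree and add:
  -2s^4 + 3s^3 - s^2 + 8s + 9
+ 4s^3 - s^2 + 5s - 8
= -2s^4 + 7s^3 - 2s^2 + 13s + 1


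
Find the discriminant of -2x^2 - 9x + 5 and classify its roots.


D = b^2 - 4ac = (-9)^2 - 4(-2)(5) = 81 + 40 = 121
Since D > 0: two distinct rational roots


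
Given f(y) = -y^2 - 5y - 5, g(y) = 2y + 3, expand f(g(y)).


Substitute g(y) into f:
f(g(y)) = -1*(2y + 3)^2 + (-5)*(2y + 3) + (-5)
(2y + 3)^2 = 4y^2 + 12y + 9
Expand and combine: -4y^2 - 22y - 29


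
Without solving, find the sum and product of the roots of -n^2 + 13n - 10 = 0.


For an^2+bn+c=0: sum = -b/a, product = c/a.
a=-1, b=13, c=-10
Sum = -(13)/-1 = 13
Product = (-10)/-1 = 10


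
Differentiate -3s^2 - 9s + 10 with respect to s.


Apply the power rule term by term:
  d/ds(-3s^2) = -6s
  d/ds(-9s) = -9
  d/ds(10) = 0
p'(s) = -6s - 9


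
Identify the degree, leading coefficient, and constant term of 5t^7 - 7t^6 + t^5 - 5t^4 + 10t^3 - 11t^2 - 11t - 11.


Highest power of t is 7, with coefficient 5. Constant term is -11.
Degree = 7, leading coefficient = 5, constant term = -11


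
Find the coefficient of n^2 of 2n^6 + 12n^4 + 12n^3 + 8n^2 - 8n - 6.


Read off the coefficient of n^2: 8


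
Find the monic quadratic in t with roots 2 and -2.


p(t) = (t - 2)(t + 2)
Expand: t^2 - 4


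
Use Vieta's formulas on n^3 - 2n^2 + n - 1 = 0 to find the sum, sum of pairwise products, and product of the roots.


Monic cubic n^3+bn^2+cn+d=0: sum=-b, pairwise sum=c, product=-d.
b=-2, c=1, d=-1
r1+r2+r3 = 2
r1r2+r1r3+r2r3 = 1
r1r2r3 = 1


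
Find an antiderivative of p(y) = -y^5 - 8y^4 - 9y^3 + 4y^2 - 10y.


Reverse power rule on each term:
  ∫ -y^5 dy = -(1/6)y^6
  ∫ -8y^4 dy = -(8/5)y^5
  ∫ -9y^3 dy = -(9/4)y^4
  ∫ 4y^2 dy = (4/3)y^3
  ∫ -10y dy = -5y^2
F(y) = -(1/6)y^6 - (8/5)y^5 - (9/4)y^4 + (4/3)y^3 - 5y^2 + C


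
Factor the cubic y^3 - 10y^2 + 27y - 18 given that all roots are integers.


Try integer roots (divisors of -18). y=3: p(3)=0.
Divide out (y - 3): quotient is y^2 - 7y + 6.
Factor the quadratic: (y - 6)(y - 1)
Result: (y - 3)(y - 6)(y - 1)


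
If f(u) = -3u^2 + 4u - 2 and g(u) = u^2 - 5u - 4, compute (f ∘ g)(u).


Substitute g(u) into f:
f(g(u)) = -3*(u^2 - 5u - 4)^2 + 4*(u^2 - 5u - 4) + (-2)
(u^2 - 5u - 4)^2 = u^4 - 10u^3 + 17u^2 + 40u + 16
Expand and combine: -3u^4 + 30u^3 - 47u^2 - 140u - 66


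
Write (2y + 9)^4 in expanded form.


Expand (2y + 9)^4 by repeated multiplication:
  (2y + 9)^2 = 4y^2 + 36y + 81
  (2y + 9)^3 = 8y^3 + 108y^2 + 486y + 729
= 16y^4 + 288y^3 + 1944y^2 + 5832y + 6561


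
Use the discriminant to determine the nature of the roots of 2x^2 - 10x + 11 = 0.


D = b^2 - 4ac = (-10)^2 - 4(2)(11) = 100 - 88 = 12
Since D > 0: two distinct irrational roots


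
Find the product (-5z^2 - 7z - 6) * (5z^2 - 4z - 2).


Distribute each term of the first polynomial:
  (-5z^2)(5z^2 - 4z - 2) = -25z^4 + 20z^3 + 10z^2
  (-7z)(5z^2 - 4z - 2) = -35z^3 + 28z^2 + 14z
  (-6)(5z^2 - 4z - 2) = -30z^2 + 24z + 12
Sum: -25z^4 - 15z^3 + 8z^2 + 38z + 12


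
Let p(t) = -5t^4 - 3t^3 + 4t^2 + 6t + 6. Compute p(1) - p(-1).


p(1) = 8
p(-1) = 2
p(1) - p(-1) = 8 - 2 = 6


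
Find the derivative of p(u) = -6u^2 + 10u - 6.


Apply the power rule term by term:
  d/du(-6u^2) = -12u
  d/du(10u) = 10
  d/du(-6) = 0
p'(u) = -12u + 10


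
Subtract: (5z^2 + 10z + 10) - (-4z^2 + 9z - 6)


Distribute the minus sign:
  (5z^2 + 10z + 10)
- (-4z^2 + 9z - 6)
Negate second polynomial: 4z^2 - 9z + 6
Add: 9z^2 + z + 16


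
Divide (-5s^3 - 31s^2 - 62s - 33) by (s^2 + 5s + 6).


(-5s^3 - 31s^2 - 62s - 33) / (s^2 + 5s + 6)
Step 1: -5s * (s^2 + 5s + 6) = -5s^3 - 25s^2 - 30s; subtract.
Step 2: -6 * (s^2 + 5s + 6) = -6s^2 - 30s - 36; subtract.
Quotient: -5s - 6, Remainder: -2s + 3


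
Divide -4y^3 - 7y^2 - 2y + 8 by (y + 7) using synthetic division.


Synthetic division with c = -7. Coefficients: -4, -7, -2, 8
Bring down -4.
  -4 * -7 = 28; 28 - 7 = 21
  21 * -7 = -147; -147 - 2 = -149
  -149 * -7 = 1043; 1043 + 8 = 1051
Quotient: -4y^2 + 21y - 149, Remainder: 1051


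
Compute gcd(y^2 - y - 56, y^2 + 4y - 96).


Factor each:
  y^2 - y - 56 = (y - 8)(y + 7)
  y^2 + 4y - 96 = (y - 8)(y + 12)
Common monic factor: y - 8


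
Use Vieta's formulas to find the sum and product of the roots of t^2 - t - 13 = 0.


For at^2+bt+c=0: sum = -b/a, product = c/a.
a=1, b=-1, c=-13
Sum = -(-1)/1 = 1
Product = (-13)/1 = -13


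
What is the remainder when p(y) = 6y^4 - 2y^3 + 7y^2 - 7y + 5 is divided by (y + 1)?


By the Remainder Theorem, the remainder equals p(-1):
  6*(-1)^4 = 6
  -2*(-1)^3 = 2
  7*(-1)^2 = 7
  -7*(-1)^1 = 7
  constant: 5
Sum: 6 + 2 + 7 + 7 + 5 = 27


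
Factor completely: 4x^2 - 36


Roots satisfy r1 + r2 = -b/a = 0 and r1*r2 = c/a = -9.
So r1 = -3, r2 = 3.
4x^2 - 36 = 4(x - r1)(x - r2) = 4(x + 3)(x - 3)


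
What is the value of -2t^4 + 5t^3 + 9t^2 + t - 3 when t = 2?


Using direct substitution:
  -2 * (2)^4 = -32
  5 * (2)^3 = 40
  9 * (2)^2 = 36
  1 * (2)^1 = 2
  constant: -3
Sum = -32 + 40 + 36 + 2 - 3 = 43


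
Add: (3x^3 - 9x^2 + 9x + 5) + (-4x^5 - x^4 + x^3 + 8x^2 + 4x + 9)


Align terms by degree and add:
  3x^3 - 9x^2 + 9x + 5
  -4x^5 - x^4 + x^3 + 8x^2 + 4x + 9
= -4x^5 - x^4 + 4x^3 - x^2 + 13x + 14


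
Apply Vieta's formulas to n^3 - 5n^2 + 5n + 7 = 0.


Monic cubic n^3+bn^2+cn+d=0: sum=-b, pairwise sum=c, product=-d.
b=-5, c=5, d=7
r1+r2+r3 = 5
r1r2+r1r3+r2r3 = 5
r1r2r3 = -7


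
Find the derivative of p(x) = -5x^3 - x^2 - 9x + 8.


Apply the power rule term by term:
  d/dx(-5x^3) = -15x^2
  d/dx(-x^2) = -2x
  d/dx(-9x) = -9
  d/dx(8) = 0
p'(x) = -15x^2 - 2x - 9


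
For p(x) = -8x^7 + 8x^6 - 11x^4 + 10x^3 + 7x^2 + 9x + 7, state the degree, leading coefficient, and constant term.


Highest power of x is 7, with coefficient -8. Constant term is 7.
Degree = 7, leading coefficient = -8, constant term = 7


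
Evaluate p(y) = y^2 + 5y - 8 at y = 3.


Using direct substitution:
  1 * (3)^2 = 9
  5 * (3)^1 = 15
  constant: -8
Sum = 9 + 15 - 8 = 16


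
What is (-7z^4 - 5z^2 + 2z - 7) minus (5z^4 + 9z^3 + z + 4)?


Distribute the minus sign:
  (-7z^4 - 5z^2 + 2z - 7)
- (5z^4 + 9z^3 + z + 4)
Negate second polynomial: -5z^4 - 9z^3 - z - 4
Add: -12z^4 - 9z^3 - 5z^2 + z - 11


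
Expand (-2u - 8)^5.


Expand (-2u - 8)^5 by repeated multiplication:
  (-2u - 8)^2 = 4u^2 + 32u + 64
  (-2u - 8)^3 = -8u^3 - 96u^2 - 384u - 512
  (-2u - 8)^4 = 16u^4 + 256u^3 + 1536u^2 + 4096u + 4096
= -32u^5 - 640u^4 - 5120u^3 - 20480u^2 - 40960u - 32768


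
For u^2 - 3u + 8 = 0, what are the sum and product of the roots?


For au^2+bu+c=0: sum = -b/a, product = c/a.
a=1, b=-3, c=8
Sum = -(-3)/1 = 3
Product = (8)/1 = 8


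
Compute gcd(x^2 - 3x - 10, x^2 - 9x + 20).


Factor each:
  x^2 - 3x - 10 = (x - 5)(x + 2)
  x^2 - 9x + 20 = (x - 5)(x - 4)
Common monic factor: x - 5


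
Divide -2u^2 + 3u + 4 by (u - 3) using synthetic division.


Synthetic division with c = 3. Coefficients: -2, 3, 4
Bring down -2.
  -2 * 3 = -6; -6 + 3 = -3
  -3 * 3 = -9; -9 + 4 = -5
Quotient: -2u - 3, Remainder: -5


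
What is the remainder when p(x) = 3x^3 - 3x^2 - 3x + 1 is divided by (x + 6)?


By the Remainder Theorem, the remainder equals p(-6):
  3*(-6)^3 = -648
  -3*(-6)^2 = -108
  -3*(-6)^1 = 18
  constant: 1
Sum: -648 - 108 + 18 + 1 = -737


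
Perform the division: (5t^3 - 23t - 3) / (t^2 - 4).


(5t^3 - 23t - 3) / (t^2 - 4)
Step 1: 5t * (t^2 - 4) = 5t^3 - 20t; subtract.
Step 2: 0 * (t^2 - 4) = 0; subtract.
Quotient: 5t, Remainder: -3t - 3


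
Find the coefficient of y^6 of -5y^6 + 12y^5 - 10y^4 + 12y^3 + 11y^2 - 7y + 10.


Read off the coefficient of y^6: -5


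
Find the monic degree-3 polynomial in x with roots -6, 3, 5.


p(x) = (x + 6)(x - 3)(x - 5)
Expand: x^3 - 2x^2 - 33x + 90


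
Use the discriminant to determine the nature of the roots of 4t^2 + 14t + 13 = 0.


D = b^2 - 4ac = (14)^2 - 4(4)(13) = 196 - 208 = -12
Since D < 0: two complex conjugate roots (no real roots)


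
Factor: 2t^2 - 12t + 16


Roots satisfy r1 + r2 = -b/a = 6 and r1*r2 = c/a = 8.
So r1 = 4, r2 = 2.
2t^2 - 12t + 16 = 2(t - r1)(t - r2) = 2(t - 4)(t - 2)


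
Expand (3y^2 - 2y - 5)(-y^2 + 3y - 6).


Distribute each term of the first polynomial:
  (3y^2)(-y^2 + 3y - 6) = -3y^4 + 9y^3 - 18y^2
  (-2y)(-y^2 + 3y - 6) = 2y^3 - 6y^2 + 12y
  (-5)(-y^2 + 3y - 6) = 5y^2 - 15y + 30
Sum: -3y^4 + 11y^3 - 19y^2 - 3y + 30


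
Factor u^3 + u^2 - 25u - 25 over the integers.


Try integer roots (divisors of -25). u=-1: p(-1)=0.
Divide out (u + 1): quotient is u^2 - 25.
Factor the quadratic: (u - 5)(u + 5)
Result: (u + 1)(u - 5)(u + 5)


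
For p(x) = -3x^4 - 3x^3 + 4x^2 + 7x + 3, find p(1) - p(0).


p(1) = 8
p(0) = 3
p(1) - p(0) = 8 - 3 = 5


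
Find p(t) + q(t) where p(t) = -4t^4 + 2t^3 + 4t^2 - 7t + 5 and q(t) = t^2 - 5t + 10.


Align terms by degree and add:
  -4t^4 + 2t^3 + 4t^2 - 7t + 5
+ t^2 - 5t + 10
= -4t^4 + 2t^3 + 5t^2 - 12t + 15


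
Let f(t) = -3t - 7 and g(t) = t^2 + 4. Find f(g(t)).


Substitute g(t) into f:
f(g(t)) = -3*(t^2 + 4) + (-7)
Expand and combine: -3t^2 - 19


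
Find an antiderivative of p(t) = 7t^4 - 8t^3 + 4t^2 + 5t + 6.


Reverse power rule on each term:
  ∫ 7t^4 dt = (7/5)t^5
  ∫ -8t^3 dt = -2t^4
  ∫ 4t^2 dt = (4/3)t^3
  ∫ 5t dt = (5/2)t^2
  ∫ 6 dt = 6t
F(t) = (7/5)t^5 - 2t^4 + (4/3)t^3 + (5/2)t^2 + 6t + C


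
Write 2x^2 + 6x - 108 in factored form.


Roots satisfy r1 + r2 = -b/a = -3 and r1*r2 = c/a = -54.
So r1 = 6, r2 = -9.
2x^2 + 6x - 108 = 2(x - r1)(x - r2) = 2(x - 6)(x + 9)


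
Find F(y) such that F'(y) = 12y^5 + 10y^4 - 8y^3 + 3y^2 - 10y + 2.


Reverse power rule on each term:
  ∫ 12y^5 dy = 2y^6
  ∫ 10y^4 dy = 2y^5
  ∫ -8y^3 dy = -2y^4
  ∫ 3y^2 dy = y^3
  ∫ -10y dy = -5y^2
  ∫ 2 dy = 2y
F(y) = 2y^6 + 2y^5 - 2y^4 + y^3 - 5y^2 + 2y + C


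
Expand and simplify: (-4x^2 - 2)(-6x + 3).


Distribute each term of the first polynomial:
  (-4x^2)(-6x + 3) = 24x^3 - 12x^2
  (-2)(-6x + 3) = 12x - 6
Sum: 24x^3 - 12x^2 + 12x - 6


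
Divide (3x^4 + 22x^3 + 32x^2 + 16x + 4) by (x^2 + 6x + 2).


(3x^4 + 22x^3 + 32x^2 + 16x + 4) / (x^2 + 6x + 2)
Step 1: 3x^2 * (x^2 + 6x + 2) = 3x^4 + 18x^3 + 6x^2; subtract.
Step 2: 4x * (x^2 + 6x + 2) = 4x^3 + 24x^2 + 8x; subtract.
Step 3: 2 * (x^2 + 6x + 2) = 2x^2 + 12x + 4; subtract.
Quotient: 3x^2 + 4x + 2, Remainder: -4x


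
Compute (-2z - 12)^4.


Expand (-2z - 12)^4 by repeated multiplication:
  (-2z - 12)^2 = 4z^2 + 48z + 144
  (-2z - 12)^3 = -8z^3 - 144z^2 - 864z - 1728
= 16z^4 + 384z^3 + 3456z^2 + 13824z + 20736


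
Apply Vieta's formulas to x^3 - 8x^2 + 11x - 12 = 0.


Monic cubic x^3+bx^2+cx+d=0: sum=-b, pairwise sum=c, product=-d.
b=-8, c=11, d=-12
r1+r2+r3 = 8
r1r2+r1r3+r2r3 = 11
r1r2r3 = 12


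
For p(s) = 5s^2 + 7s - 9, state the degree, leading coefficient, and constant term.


Highest power of s is 2, with coefficient 5. Constant term is -9.
Degree = 2, leading coefficient = 5, constant term = -9


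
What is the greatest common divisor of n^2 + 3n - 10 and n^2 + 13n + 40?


Factor each:
  n^2 + 3n - 10 = (n + 5)(n - 2)
  n^2 + 13n + 40 = (n + 5)(n + 8)
Common monic factor: n + 5


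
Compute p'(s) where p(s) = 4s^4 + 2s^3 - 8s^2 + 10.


Apply the power rule term by term:
  d/ds(4s^4) = 16s^3
  d/ds(2s^3) = 6s^2
  d/ds(-8s^2) = -16s
  d/ds(10) = 0
p'(s) = 16s^3 + 6s^2 - 16s


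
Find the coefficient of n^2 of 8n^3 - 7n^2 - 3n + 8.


Read off the coefficient of n^2: -7


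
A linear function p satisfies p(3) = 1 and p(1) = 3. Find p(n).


p(n) = mn + b. Using p(3)=1, p(1)=3:
m = (1 - 3)/(3 - 1) = -2/2 = -1
b = 1 - m*(3) = 1 + 3 = 4
p(n) = -n + 4


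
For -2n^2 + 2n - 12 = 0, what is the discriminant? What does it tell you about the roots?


D = b^2 - 4ac = (2)^2 - 4(-2)(-12) = 4 - 96 = -92
Since D < 0: two complex conjugate roots (no real roots)


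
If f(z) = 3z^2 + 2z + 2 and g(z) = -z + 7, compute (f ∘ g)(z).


Substitute g(z) into f:
f(g(z)) = 3*(-z + 7)^2 + 2*(-z + 7) + 2
(-z + 7)^2 = z^2 - 14z + 49
Expand and combine: 3z^2 - 44z + 163


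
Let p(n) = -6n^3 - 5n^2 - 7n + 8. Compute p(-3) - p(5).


p(-3) = 146
p(5) = -902
p(-3) - p(5) = 146 + 902 = 1048


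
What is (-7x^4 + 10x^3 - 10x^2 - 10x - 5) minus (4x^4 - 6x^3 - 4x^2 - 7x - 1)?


Distribute the minus sign:
  (-7x^4 + 10x^3 - 10x^2 - 10x - 5)
- (4x^4 - 6x^3 - 4x^2 - 7x - 1)
Negate second polynomial: -4x^4 + 6x^3 + 4x^2 + 7x + 1
Add: -11x^4 + 16x^3 - 6x^2 - 3x - 4


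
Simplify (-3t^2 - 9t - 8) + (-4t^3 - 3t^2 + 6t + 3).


Align terms by degree and add:
  -3t^2 - 9t - 8
  -4t^3 - 3t^2 + 6t + 3
= -4t^3 - 6t^2 - 3t - 5


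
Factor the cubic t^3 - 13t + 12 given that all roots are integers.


Try integer roots (divisors of 12). t=-4: p(-4)=0.
Divide out (t + 4): quotient is t^2 - 4t + 3.
Factor the quadratic: (t - 1)(t - 3)
Result: (t + 4)(t - 1)(t - 3)


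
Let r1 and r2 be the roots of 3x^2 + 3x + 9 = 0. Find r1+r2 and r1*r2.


For ax^2+bx+c=0: sum = -b/a, product = c/a.
a=3, b=3, c=9
Sum = -(3)/3 = -1
Product = (9)/3 = 3


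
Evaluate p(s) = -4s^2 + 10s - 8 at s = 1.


Using direct substitution:
  -4 * (1)^2 = -4
  10 * (1)^1 = 10
  constant: -8
Sum = -4 + 10 - 8 = -2


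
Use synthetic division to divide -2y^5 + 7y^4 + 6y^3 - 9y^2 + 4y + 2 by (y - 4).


Synthetic division with c = 4. Coefficients: -2, 7, 6, -9, 4, 2
Bring down -2.
  -2 * 4 = -8; -8 + 7 = -1
  -1 * 4 = -4; -4 + 6 = 2
  2 * 4 = 8; 8 - 9 = -1
  -1 * 4 = -4; -4 + 4 = 0
  0 * 4 = 0; 0 + 2 = 2
Quotient: -2y^4 - y^3 + 2y^2 - y, Remainder: 2


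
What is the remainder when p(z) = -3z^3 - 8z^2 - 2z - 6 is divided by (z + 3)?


By the Remainder Theorem, the remainder equals p(-3):
  -3*(-3)^3 = 81
  -8*(-3)^2 = -72
  -2*(-3)^1 = 6
  constant: -6
Sum: 81 - 72 + 6 - 6 = 9


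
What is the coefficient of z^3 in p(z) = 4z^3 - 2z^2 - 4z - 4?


Read off the coefficient of z^3: 4


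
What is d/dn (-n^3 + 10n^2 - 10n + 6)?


Apply the power rule term by term:
  d/dn(-n^3) = -3n^2
  d/dn(10n^2) = 20n
  d/dn(-10n) = -10
  d/dn(6) = 0
p'(n) = -3n^2 + 20n - 10


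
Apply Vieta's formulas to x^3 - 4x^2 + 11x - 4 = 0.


Monic cubic x^3+bx^2+cx+d=0: sum=-b, pairwise sum=c, product=-d.
b=-4, c=11, d=-4
r1+r2+r3 = 4
r1r2+r1r3+r2r3 = 11
r1r2r3 = 4


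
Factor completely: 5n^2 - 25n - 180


Roots satisfy r1 + r2 = -b/a = 5 and r1*r2 = c/a = -36.
So r1 = -4, r2 = 9.
5n^2 - 25n - 180 = 5(n - r1)(n - r2) = 5(n + 4)(n - 9)


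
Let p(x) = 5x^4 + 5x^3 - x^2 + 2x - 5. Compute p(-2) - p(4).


p(-2) = 27
p(4) = 1587
p(-2) - p(4) = 27 - 1587 = -1560


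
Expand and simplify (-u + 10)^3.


Expand (-u + 10)^3 by repeated multiplication:
  (-u + 10)^2 = u^2 - 20u + 100
= -u^3 + 30u^2 - 300u + 1000


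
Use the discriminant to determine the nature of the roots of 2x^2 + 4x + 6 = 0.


D = b^2 - 4ac = (4)^2 - 4(2)(6) = 16 - 48 = -32
Since D < 0: two complex conjugate roots (no real roots)


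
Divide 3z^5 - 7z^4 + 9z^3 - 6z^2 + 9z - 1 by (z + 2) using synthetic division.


Synthetic division with c = -2. Coefficients: 3, -7, 9, -6, 9, -1
Bring down 3.
  3 * -2 = -6; -6 - 7 = -13
  -13 * -2 = 26; 26 + 9 = 35
  35 * -2 = -70; -70 - 6 = -76
  -76 * -2 = 152; 152 + 9 = 161
  161 * -2 = -322; -322 - 1 = -323
Quotient: 3z^4 - 13z^3 + 35z^2 - 76z + 161, Remainder: -323


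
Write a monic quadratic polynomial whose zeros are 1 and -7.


p(x) = (x - 1)(x + 7)
Expand: x^2 + 6x - 7


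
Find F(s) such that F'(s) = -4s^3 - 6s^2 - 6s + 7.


Reverse power rule on each term:
  ∫ -4s^3 ds = -s^4
  ∫ -6s^2 ds = -2s^3
  ∫ -6s ds = -3s^2
  ∫ 7 ds = 7s
F(s) = -s^4 - 2s^3 - 3s^2 + 7s + C


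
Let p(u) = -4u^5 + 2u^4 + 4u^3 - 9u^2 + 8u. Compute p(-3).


Using direct substitution:
  -4 * (-3)^5 = 972
  2 * (-3)^4 = 162
  4 * (-3)^3 = -108
  -9 * (-3)^2 = -81
  8 * (-3)^1 = -24
  constant: 0
Sum = 972 + 162 - 108 - 81 - 24 + 0 = 921


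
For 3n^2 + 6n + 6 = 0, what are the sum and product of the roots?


For an^2+bn+c=0: sum = -b/a, product = c/a.
a=3, b=6, c=6
Sum = -(6)/3 = -2
Product = (6)/3 = 2


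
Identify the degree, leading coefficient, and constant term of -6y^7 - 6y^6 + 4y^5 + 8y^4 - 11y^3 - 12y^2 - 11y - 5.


Highest power of y is 7, with coefficient -6. Constant term is -5.
Degree = 7, leading coefficient = -6, constant term = -5


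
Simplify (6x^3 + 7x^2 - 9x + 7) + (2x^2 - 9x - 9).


Align terms by degree and add:
  6x^3 + 7x^2 - 9x + 7
+ 2x^2 - 9x - 9
= 6x^3 + 9x^2 - 18x - 2


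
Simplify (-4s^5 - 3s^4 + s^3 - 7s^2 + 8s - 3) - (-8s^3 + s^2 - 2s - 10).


Distribute the minus sign:
  (-4s^5 - 3s^4 + s^3 - 7s^2 + 8s - 3)
- (-8s^3 + s^2 - 2s - 10)
Negate second polynomial: 8s^3 - s^2 + 2s + 10
Add: -4s^5 - 3s^4 + 9s^3 - 8s^2 + 10s + 7


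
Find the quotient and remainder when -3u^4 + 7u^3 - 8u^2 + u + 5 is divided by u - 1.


(-3u^4 + 7u^3 - 8u^2 + u + 5) / (u - 1)
Step 1: -3u^3 * (u - 1) = -3u^4 + 3u^3; subtract.
Step 2: 4u^2 * (u - 1) = 4u^3 - 4u^2; subtract.
Step 3: -4u * (u - 1) = -4u^2 + 4u; subtract.
Step 4: -3 * (u - 1) = -3u + 3; subtract.
Quotient: -3u^3 + 4u^2 - 4u - 3, Remainder: 2


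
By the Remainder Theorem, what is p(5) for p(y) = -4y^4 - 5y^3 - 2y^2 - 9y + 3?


By the Remainder Theorem, the remainder equals p(5):
  -4*(5)^4 = -2500
  -5*(5)^3 = -625
  -2*(5)^2 = -50
  -9*(5)^1 = -45
  constant: 3
Sum: -2500 - 625 - 50 - 45 + 3 = -3217


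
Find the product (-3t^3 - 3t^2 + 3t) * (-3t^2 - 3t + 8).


Distribute each term of the first polynomial:
  (-3t^3)(-3t^2 - 3t + 8) = 9t^5 + 9t^4 - 24t^3
  (-3t^2)(-3t^2 - 3t + 8) = 9t^4 + 9t^3 - 24t^2
  (3t)(-3t^2 - 3t + 8) = -9t^3 - 9t^2 + 24t
Sum: 9t^5 + 18t^4 - 24t^3 - 33t^2 + 24t


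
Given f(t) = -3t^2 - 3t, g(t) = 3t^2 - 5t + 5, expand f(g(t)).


Substitute g(t) into f:
f(g(t)) = -3*(3t^2 - 5t + 5)^2 + (-3)*(3t^2 - 5t + 5)
(3t^2 - 5t + 5)^2 = 9t^4 - 30t^3 + 55t^2 - 50t + 25
Expand and combine: -27t^4 + 90t^3 - 174t^2 + 165t - 90


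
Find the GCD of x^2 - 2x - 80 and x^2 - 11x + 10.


Factor each:
  x^2 - 2x - 80 = (x - 10)(x + 8)
  x^2 - 11x + 10 = (x - 10)(x - 1)
Common monic factor: x - 10


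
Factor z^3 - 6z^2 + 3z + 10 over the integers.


Try integer roots (divisors of 10). z=5: p(5)=0.
Divide out (z - 5): quotient is z^2 - z - 2.
Factor the quadratic: (z - 2)(z + 1)
Result: (z - 5)(z - 2)(z + 1)


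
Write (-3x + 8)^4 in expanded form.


Expand (-3x + 8)^4 by repeated multiplication:
  (-3x + 8)^2 = 9x^2 - 48x + 64
  (-3x + 8)^3 = -27x^3 + 216x^2 - 576x + 512
= 81x^4 - 864x^3 + 3456x^2 - 6144x + 4096


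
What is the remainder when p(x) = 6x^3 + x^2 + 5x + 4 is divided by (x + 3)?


By the Remainder Theorem, the remainder equals p(-3):
  6*(-3)^3 = -162
  1*(-3)^2 = 9
  5*(-3)^1 = -15
  constant: 4
Sum: -162 + 9 - 15 + 4 = -164


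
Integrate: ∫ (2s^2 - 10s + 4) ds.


Reverse power rule on each term:
  ∫ 2s^2 ds = (2/3)s^3
  ∫ -10s ds = -5s^2
  ∫ 4 ds = 4s
F(s) = (2/3)s^3 - 5s^2 + 4s + C


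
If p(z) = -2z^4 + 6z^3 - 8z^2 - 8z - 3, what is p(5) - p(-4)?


p(5) = -743
p(-4) = -995
p(5) - p(-4) = -743 + 995 = 252


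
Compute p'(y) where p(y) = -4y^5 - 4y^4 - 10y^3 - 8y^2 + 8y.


Apply the power rule term by term:
  d/dy(-4y^5) = -20y^4
  d/dy(-4y^4) = -16y^3
  d/dy(-10y^3) = -30y^2
  d/dy(-8y^2) = -16y
  d/dy(8y) = 8
p'(y) = -20y^4 - 16y^3 - 30y^2 - 16y + 8


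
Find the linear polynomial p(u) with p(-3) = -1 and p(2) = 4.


p(u) = mu + b. Using p(-3)=-1, p(2)=4:
m = (-1 - 4)/(-3 - 2) = -5/-5 = 1
b = -1 - m*(-3) = -1 + 3 = 2
p(u) = u + 2


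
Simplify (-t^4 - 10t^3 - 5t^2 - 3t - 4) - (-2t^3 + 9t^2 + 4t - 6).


Distribute the minus sign:
  (-t^4 - 10t^3 - 5t^2 - 3t - 4)
- (-2t^3 + 9t^2 + 4t - 6)
Negate second polynomial: 2t^3 - 9t^2 - 4t + 6
Add: -t^4 - 8t^3 - 14t^2 - 7t + 2


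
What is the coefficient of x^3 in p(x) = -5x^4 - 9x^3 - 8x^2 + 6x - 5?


Read off the coefficient of x^3: -9


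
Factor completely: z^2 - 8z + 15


Roots satisfy r1 + r2 = -b/a = 8 and r1*r2 = c/a = 15.
So r1 = 3, r2 = 5.
z^2 - 8z + 15 = (z - r1)(z - r2) = (z - 3)(z - 5)


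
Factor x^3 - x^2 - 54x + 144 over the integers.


Try integer roots (divisors of 144). x=6: p(6)=0.
Divide out (x - 6): quotient is x^2 + 5x - 24.
Factor the quadratic: (x + 8)(x - 3)
Result: (x - 6)(x + 8)(x - 3)


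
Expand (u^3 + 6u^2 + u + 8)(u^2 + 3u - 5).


Distribute each term of the first polynomial:
  (u^3)(u^2 + 3u - 5) = u^5 + 3u^4 - 5u^3
  (6u^2)(u^2 + 3u - 5) = 6u^4 + 18u^3 - 30u^2
  (u)(u^2 + 3u - 5) = u^3 + 3u^2 - 5u
  (8)(u^2 + 3u - 5) = 8u^2 + 24u - 40
Sum: u^5 + 9u^4 + 14u^3 - 19u^2 + 19u - 40


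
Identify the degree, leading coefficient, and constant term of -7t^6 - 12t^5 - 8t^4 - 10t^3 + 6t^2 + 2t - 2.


Highest power of t is 6, with coefficient -7. Constant term is -2.
Degree = 6, leading coefficient = -7, constant term = -2


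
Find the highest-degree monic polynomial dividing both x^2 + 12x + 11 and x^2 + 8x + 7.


Factor each:
  x^2 + 12x + 11 = (x + 1)(x + 11)
  x^2 + 8x + 7 = (x + 1)(x + 7)
Common monic factor: x + 1


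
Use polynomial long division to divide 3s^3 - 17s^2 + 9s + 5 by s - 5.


(3s^3 - 17s^2 + 9s + 5) / (s - 5)
Step 1: 3s^2 * (s - 5) = 3s^3 - 15s^2; subtract.
Step 2: -2s * (s - 5) = -2s^2 + 10s; subtract.
Step 3: -1 * (s - 5) = -s + 5; subtract.
Quotient: 3s^2 - 2s - 1, Remainder: 0


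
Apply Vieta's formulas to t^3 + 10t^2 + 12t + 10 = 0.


Monic cubic t^3+bt^2+ct+d=0: sum=-b, pairwise sum=c, product=-d.
b=10, c=12, d=10
r1+r2+r3 = -10
r1r2+r1r3+r2r3 = 12
r1r2r3 = -10


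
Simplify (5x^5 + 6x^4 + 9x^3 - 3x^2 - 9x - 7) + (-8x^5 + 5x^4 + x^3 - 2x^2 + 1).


Align terms by degree and add:
  5x^5 + 6x^4 + 9x^3 - 3x^2 - 9x - 7
  -8x^5 + 5x^4 + x^3 - 2x^2 + 1
= -3x^5 + 11x^4 + 10x^3 - 5x^2 - 9x - 6


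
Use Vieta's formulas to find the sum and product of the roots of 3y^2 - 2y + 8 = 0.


For ay^2+by+c=0: sum = -b/a, product = c/a.
a=3, b=-2, c=8
Sum = -(-2)/3 = 2/3
Product = (8)/3 = 8/3


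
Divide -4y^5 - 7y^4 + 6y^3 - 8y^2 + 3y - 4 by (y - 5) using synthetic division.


Synthetic division with c = 5. Coefficients: -4, -7, 6, -8, 3, -4
Bring down -4.
  -4 * 5 = -20; -20 - 7 = -27
  -27 * 5 = -135; -135 + 6 = -129
  -129 * 5 = -645; -645 - 8 = -653
  -653 * 5 = -3265; -3265 + 3 = -3262
  -3262 * 5 = -16310; -16310 - 4 = -16314
Quotient: -4y^4 - 27y^3 - 129y^2 - 653y - 3262, Remainder: -16314


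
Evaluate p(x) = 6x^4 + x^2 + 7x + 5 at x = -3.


Using direct substitution:
  6 * (-3)^4 = 486
  0 * (-3)^3 = 0
  1 * (-3)^2 = 9
  7 * (-3)^1 = -21
  constant: 5
Sum = 486 + 0 + 9 - 21 + 5 = 479


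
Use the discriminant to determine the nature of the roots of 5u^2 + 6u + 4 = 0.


D = b^2 - 4ac = (6)^2 - 4(5)(4) = 36 - 80 = -44
Since D < 0: two complex conjugate roots (no real roots)


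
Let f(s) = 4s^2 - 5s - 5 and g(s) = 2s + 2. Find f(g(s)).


Substitute g(s) into f:
f(g(s)) = 4*(2s + 2)^2 + (-5)*(2s + 2) + (-5)
(2s + 2)^2 = 4s^2 + 8s + 4
Expand and combine: 16s^2 + 22s + 1


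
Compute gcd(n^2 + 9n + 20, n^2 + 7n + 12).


Factor each:
  n^2 + 9n + 20 = (n + 4)(n + 5)
  n^2 + 7n + 12 = (n + 4)(n + 3)
Common monic factor: n + 4


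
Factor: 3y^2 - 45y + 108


Roots satisfy r1 + r2 = -b/a = 15 and r1*r2 = c/a = 36.
So r1 = 3, r2 = 12.
3y^2 - 45y + 108 = 3(y - r1)(y - r2) = 3(y - 3)(y - 12)


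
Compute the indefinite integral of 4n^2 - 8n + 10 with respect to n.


Reverse power rule on each term:
  ∫ 4n^2 dn = (4/3)n^3
  ∫ -8n dn = -4n^2
  ∫ 10 dn = 10n
F(n) = (4/3)n^3 - 4n^2 + 10n + C


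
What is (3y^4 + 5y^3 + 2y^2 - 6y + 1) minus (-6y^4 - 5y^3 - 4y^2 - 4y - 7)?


Distribute the minus sign:
  (3y^4 + 5y^3 + 2y^2 - 6y + 1)
- (-6y^4 - 5y^3 - 4y^2 - 4y - 7)
Negate second polynomial: 6y^4 + 5y^3 + 4y^2 + 4y + 7
Add: 9y^4 + 10y^3 + 6y^2 - 2y + 8


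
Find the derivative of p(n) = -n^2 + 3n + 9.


Apply the power rule term by term:
  d/dn(-n^2) = -2n
  d/dn(3n) = 3
  d/dn(9) = 0
p'(n) = -2n + 3


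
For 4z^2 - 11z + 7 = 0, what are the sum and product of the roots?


For az^2+bz+c=0: sum = -b/a, product = c/a.
a=4, b=-11, c=7
Sum = -(-11)/4 = 11/4
Product = (7)/4 = 7/4


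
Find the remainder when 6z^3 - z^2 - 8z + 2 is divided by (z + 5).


By the Remainder Theorem, the remainder equals p(-5):
  6*(-5)^3 = -750
  -1*(-5)^2 = -25
  -8*(-5)^1 = 40
  constant: 2
Sum: -750 - 25 + 40 + 2 = -733


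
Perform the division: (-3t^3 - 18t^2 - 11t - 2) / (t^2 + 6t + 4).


(-3t^3 - 18t^2 - 11t - 2) / (t^2 + 6t + 4)
Step 1: -3t * (t^2 + 6t + 4) = -3t^3 - 18t^2 - 12t; subtract.
Step 2: 0 * (t^2 + 6t + 4) = 0; subtract.
Quotient: -3t, Remainder: t - 2


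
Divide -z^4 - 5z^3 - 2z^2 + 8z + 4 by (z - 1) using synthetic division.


Synthetic division with c = 1. Coefficients: -1, -5, -2, 8, 4
Bring down -1.
  -1 * 1 = -1; -1 - 5 = -6
  -6 * 1 = -6; -6 - 2 = -8
  -8 * 1 = -8; -8 + 8 = 0
  0 * 1 = 0; 0 + 4 = 4
Quotient: -z^3 - 6z^2 - 8z, Remainder: 4


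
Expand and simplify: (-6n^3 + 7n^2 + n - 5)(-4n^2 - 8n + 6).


Distribute each term of the first polynomial:
  (-6n^3)(-4n^2 - 8n + 6) = 24n^5 + 48n^4 - 36n^3
  (7n^2)(-4n^2 - 8n + 6) = -28n^4 - 56n^3 + 42n^2
  (n)(-4n^2 - 8n + 6) = -4n^3 - 8n^2 + 6n
  (-5)(-4n^2 - 8n + 6) = 20n^2 + 40n - 30
Sum: 24n^5 + 20n^4 - 96n^3 + 54n^2 + 46n - 30


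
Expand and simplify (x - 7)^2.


Expand (x - 7)^2 by repeated multiplication:
= x^2 - 14x + 49
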